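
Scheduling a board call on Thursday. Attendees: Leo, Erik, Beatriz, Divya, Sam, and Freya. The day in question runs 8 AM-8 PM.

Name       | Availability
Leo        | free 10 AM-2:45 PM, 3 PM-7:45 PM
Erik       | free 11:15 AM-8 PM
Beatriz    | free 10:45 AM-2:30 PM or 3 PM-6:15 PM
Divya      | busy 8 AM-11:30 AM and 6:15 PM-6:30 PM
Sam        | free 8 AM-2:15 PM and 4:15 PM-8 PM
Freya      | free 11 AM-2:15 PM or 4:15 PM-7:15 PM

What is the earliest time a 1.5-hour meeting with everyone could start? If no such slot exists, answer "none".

Leo free: 10:00-14:45, 15:00-19:45.
Erik free: 11:15-20:00.
Beatriz free: 10:45-14:30, 15:00-18:15.
Divya free: 11:30-18:15, 18:30-20:00 (invert busy blocks within the working day).
Sam free: 08:00-14:15, 16:15-20:00.
Freya free: 11:00-14:15, 16:15-19:15.
Leo ∩ Erik: 11:15-14:45, 15:00-19:45.
Leo ∩ Erik ∩ Beatriz: 11:15-14:30, 15:00-18:15.
Leo ∩ Erik ∩ Beatriz ∩ Divya: 11:30-14:30, 15:00-18:15.
Leo ∩ Erik ∩ Beatriz ∩ Divya ∩ Sam: 11:30-14:15, 16:15-18:15.
Leo ∩ Erik ∩ Beatriz ∩ Divya ∩ Sam ∩ Freya: 11:30-14:15, 16:15-18:15.
The first common window of at least 90 minutes is 11:30-14:15, so the earliest start is 11:30.

11:30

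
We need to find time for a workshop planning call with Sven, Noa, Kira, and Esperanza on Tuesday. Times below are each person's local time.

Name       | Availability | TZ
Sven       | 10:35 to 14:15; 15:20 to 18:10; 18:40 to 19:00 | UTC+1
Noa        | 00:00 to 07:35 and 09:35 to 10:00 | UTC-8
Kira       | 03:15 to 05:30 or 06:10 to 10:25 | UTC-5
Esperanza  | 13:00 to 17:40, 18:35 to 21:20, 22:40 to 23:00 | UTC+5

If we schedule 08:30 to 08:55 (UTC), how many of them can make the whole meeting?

3

Sven in UTC: 09:35-13:15, 14:20-17:10, 17:40-18:00 (subtract 1h to convert from UTC+1).
Noa in UTC: 08:00-15:35, 17:35-18:00 (add 8h to convert from UTC-8).
Kira in UTC: 08:15-10:30, 11:10-15:25 (add 5h to convert from UTC-5).
Esperanza in UTC: 08:00-12:40, 13:35-16:20, 17:40-18:00 (subtract 5h to convert from UTC+5).
Noa, Kira, and Esperanza can make the full 08:30-08:55 slot — that's 3.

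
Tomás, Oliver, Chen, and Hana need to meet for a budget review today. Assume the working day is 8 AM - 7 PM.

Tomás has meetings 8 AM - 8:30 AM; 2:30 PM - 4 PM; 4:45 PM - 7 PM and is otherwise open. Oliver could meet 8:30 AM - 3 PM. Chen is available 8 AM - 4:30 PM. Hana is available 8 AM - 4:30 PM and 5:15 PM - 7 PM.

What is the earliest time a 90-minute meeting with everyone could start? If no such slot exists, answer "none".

08:30

Tomás free: 08:30-14:30, 16:00-16:45 (invert busy blocks within the working day).
Oliver free: 08:30-15:00.
Chen free: 08:00-16:30.
Hana free: 08:00-16:30, 17:15-19:00.
Tomás ∩ Oliver: 08:30-14:30.
Tomás ∩ Oliver ∩ Chen: 08:30-14:30.
Tomás ∩ Oliver ∩ Chen ∩ Hana: 08:30-14:30.
Those are the intersection windows.
The first common window of at least 90 minutes is 08:30-14:30, so the earliest start is 08:30.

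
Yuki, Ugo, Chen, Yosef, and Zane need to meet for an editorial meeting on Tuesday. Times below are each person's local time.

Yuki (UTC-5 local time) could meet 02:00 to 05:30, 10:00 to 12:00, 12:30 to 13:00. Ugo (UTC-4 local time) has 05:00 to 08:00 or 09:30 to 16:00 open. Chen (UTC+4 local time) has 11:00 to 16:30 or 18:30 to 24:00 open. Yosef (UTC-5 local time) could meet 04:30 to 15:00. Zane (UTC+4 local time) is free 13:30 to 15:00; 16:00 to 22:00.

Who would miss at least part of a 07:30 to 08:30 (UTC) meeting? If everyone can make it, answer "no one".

Yuki in UTC: 07:00-10:30, 15:00-17:00, 17:30-18:00 (add 5h to convert from UTC-5).
Ugo in UTC: 09:00-12:00, 13:30-20:00 (add 4h to convert from UTC-4).
Chen in UTC: 07:00-12:30, 14:30-20:00 (subtract 4h to convert from UTC+4).
Yosef in UTC: 09:30-20:00 (add 5h to convert from UTC-5).
Zane in UTC: 09:30-11:00, 12:00-18:00 (subtract 4h to convert from UTC+4).
Yuki: free for 07:30-08:30. Ugo: not fully free for 07:30-08:30. Chen: free for 07:30-08:30. Yosef: not fully free for 07:30-08:30. Zane: not fully free for 07:30-08:30.

Ugo, Yosef, Zane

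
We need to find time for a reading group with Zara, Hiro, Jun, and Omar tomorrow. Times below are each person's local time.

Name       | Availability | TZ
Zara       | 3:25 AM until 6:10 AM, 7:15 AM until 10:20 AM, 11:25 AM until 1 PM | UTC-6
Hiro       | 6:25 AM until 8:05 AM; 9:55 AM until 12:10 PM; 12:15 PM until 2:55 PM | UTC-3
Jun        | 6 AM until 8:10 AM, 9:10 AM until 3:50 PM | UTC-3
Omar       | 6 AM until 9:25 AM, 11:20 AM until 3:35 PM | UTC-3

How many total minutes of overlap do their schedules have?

245

Zara in UTC: 09:25-12:10, 13:15-16:20, 17:25-19:00 (add 6h to convert from UTC-6).
Hiro in UTC: 09:25-11:05, 12:55-15:10, 15:15-17:55 (add 3h to convert from UTC-3).
Jun in UTC: 09:00-11:10, 12:10-18:50 (add 3h to convert from UTC-3).
Omar in UTC: 09:00-12:25, 14:20-18:35 (add 3h to convert from UTC-3).
Zara ∩ Hiro: 09:25-11:05, 13:15-15:10, 15:15-16:20, 17:25-17:55.
Zara ∩ Hiro ∩ Jun: 09:25-11:05, 13:15-15:10, 15:15-16:20, 17:25-17:55.
Zara ∩ Hiro ∩ Jun ∩ Omar: 09:25-11:05, 14:20-15:10, 15:15-16:20, 17:25-17:55.
So the common availability across everyone is 09:25-11:05, 14:20-15:10, 15:15-16:20, 17:25-17:55.
Summing the common windows: 100 + 50 + 65 + 30 = 245 minutes.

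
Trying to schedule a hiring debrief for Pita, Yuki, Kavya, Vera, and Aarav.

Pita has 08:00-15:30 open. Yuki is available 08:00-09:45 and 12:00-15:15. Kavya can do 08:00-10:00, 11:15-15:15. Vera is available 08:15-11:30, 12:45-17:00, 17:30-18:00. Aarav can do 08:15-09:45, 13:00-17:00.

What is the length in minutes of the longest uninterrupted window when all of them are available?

135

Pita ∩ Yuki: 08:00-09:45, 12:00-15:15.
Pita ∩ Yuki ∩ Kavya: 08:00-09:45, 12:00-15:15.
Pita ∩ Yuki ∩ Kavya ∩ Vera: 08:15-09:45, 12:45-15:15.
Pita ∩ Yuki ∩ Kavya ∩ Vera ∩ Aarav: 08:15-09:45, 13:00-15:15.
The longest is 13:00-15:15 at 135 minutes.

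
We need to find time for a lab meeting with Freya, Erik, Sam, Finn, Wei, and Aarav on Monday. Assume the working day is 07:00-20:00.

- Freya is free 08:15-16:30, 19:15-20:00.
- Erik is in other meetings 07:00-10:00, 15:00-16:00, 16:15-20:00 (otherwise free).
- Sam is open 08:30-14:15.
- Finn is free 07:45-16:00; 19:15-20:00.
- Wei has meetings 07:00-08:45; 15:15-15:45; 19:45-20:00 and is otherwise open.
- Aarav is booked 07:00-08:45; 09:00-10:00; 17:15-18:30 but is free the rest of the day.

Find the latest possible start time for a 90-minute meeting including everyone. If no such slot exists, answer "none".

Freya free: 08:15-16:30, 19:15-20:00.
Erik free: 10:00-15:00, 16:00-16:15 (invert busy blocks within the working day).
Sam free: 08:30-14:15.
Finn free: 07:45-16:00, 19:15-20:00.
Wei free: 08:45-15:15, 15:45-19:45 (invert busy blocks within the working day).
Aarav free: 08:45-09:00, 10:00-17:15, 18:30-20:00 (invert busy blocks within the working day).
Freya ∩ Erik: 10:00-15:00, 16:00-16:15.
Freya ∩ Erik ∩ Sam: 10:00-14:15.
Freya ∩ Erik ∩ Sam ∩ Finn: 10:00-14:15.
Freya ∩ Erik ∩ Sam ∩ Finn ∩ Wei: 10:00-14:15.
Freya ∩ Erik ∩ Sam ∩ Finn ∩ Wei ∩ Aarav: 10:00-14:15.
So the common availability across everyone is 10:00-14:15.
The last common window of at least 90 minutes is 10:00-14:15; a 90-minute meeting can start as late as 12:45 and still end by 14:15.

12:45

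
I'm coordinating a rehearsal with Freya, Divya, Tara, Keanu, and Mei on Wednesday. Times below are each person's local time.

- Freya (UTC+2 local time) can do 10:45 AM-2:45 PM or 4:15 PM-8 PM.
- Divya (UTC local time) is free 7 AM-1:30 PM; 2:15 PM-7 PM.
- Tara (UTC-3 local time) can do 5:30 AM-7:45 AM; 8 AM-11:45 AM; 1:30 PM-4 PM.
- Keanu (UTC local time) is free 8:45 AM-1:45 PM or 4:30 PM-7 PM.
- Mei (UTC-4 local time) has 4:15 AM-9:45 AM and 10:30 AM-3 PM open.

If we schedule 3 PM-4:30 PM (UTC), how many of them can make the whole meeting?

Freya in UTC: 08:45-12:45, 14:15-18:00 (subtract 2h to convert from UTC+2).
Divya in UTC: 07:00-13:30, 14:15-19:00.
Tara in UTC: 08:30-10:45, 11:00-14:45, 16:30-19:00 (add 3h to convert from UTC-3).
Keanu in UTC: 08:45-13:45, 16:30-19:00.
Mei in UTC: 08:15-13:45, 14:30-19:00 (add 4h to convert from UTC-4).
Freya, Divya, and Mei can make the full 15:00-16:30 slot — that's 3.

3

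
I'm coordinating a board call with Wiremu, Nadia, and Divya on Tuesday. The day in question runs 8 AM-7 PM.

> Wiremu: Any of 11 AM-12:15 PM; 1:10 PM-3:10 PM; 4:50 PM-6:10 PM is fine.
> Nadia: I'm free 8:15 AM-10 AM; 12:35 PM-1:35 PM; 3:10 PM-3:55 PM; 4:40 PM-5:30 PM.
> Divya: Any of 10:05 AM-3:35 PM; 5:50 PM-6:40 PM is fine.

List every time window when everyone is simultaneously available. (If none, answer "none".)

13:10-13:35

Wiremu ∩ Nadia: 13:10-13:35, 16:50-17:30.
Wiremu ∩ Nadia ∩ Divya: 13:10-13:35.
So the common availability across everyone is 13:10-13:35.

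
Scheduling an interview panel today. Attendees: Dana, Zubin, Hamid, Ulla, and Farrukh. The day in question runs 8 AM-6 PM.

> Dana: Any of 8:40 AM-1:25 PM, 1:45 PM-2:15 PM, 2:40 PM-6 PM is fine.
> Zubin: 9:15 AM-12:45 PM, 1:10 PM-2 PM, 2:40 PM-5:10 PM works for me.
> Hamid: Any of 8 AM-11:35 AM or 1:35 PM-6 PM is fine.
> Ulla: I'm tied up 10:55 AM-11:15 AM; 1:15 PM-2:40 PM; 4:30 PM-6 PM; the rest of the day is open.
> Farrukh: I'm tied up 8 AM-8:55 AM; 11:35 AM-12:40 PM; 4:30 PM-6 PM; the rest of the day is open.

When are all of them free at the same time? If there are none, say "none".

09:15-10:55, 11:15-11:35, 14:40-16:30

Dana free: 08:40-13:25, 13:45-14:15, 14:40-18:00.
Zubin free: 09:15-12:45, 13:10-14:00, 14:40-17:10.
Hamid free: 08:00-11:35, 13:35-18:00.
Ulla free: 08:00-10:55, 11:15-13:15, 14:40-16:30 (invert busy blocks within the working day).
Farrukh free: 08:55-11:35, 12:40-16:30 (invert busy blocks within the working day).
Dana ∩ Zubin: 09:15-12:45, 13:10-13:25, 13:45-14:00, 14:40-17:10.
Dana ∩ Zubin ∩ Hamid: 09:15-11:35, 13:45-14:00, 14:40-17:10.
Dana ∩ Zubin ∩ Hamid ∩ Ulla: 09:15-10:55, 11:15-11:35, 14:40-16:30.
Dana ∩ Zubin ∩ Hamid ∩ Ulla ∩ Farrukh: 09:15-10:55, 11:15-11:35, 14:40-16:30.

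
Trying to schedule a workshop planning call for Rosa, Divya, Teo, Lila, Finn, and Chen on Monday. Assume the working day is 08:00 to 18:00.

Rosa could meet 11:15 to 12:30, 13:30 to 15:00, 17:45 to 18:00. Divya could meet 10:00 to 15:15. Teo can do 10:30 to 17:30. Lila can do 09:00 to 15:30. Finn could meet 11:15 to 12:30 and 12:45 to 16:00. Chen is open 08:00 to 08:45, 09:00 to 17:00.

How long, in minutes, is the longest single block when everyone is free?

90

Rosa ∩ Divya: 11:15-12:30, 13:30-15:00.
Rosa ∩ Divya ∩ Teo: 11:15-12:30, 13:30-15:00.
Rosa ∩ Divya ∩ Teo ∩ Lila: 11:15-12:30, 13:30-15:00.
Rosa ∩ Divya ∩ Teo ∩ Lila ∩ Finn: 11:15-12:30, 13:30-15:00.
Rosa ∩ Divya ∩ Teo ∩ Lila ∩ Finn ∩ Chen: 11:15-12:30, 13:30-15:00.
The longest is 13:30-15:00 at 90 minutes.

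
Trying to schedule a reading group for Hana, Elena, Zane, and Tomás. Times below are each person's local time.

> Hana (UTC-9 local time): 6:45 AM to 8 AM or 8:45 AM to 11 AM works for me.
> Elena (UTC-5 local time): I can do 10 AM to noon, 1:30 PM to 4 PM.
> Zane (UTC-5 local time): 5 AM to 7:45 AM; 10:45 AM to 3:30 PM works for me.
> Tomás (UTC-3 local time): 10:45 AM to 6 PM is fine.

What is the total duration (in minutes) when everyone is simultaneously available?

Hana in UTC: 15:45-17:00, 17:45-20:00 (add 9h to convert from UTC-9).
Elena in UTC: 15:00-17:00, 18:30-21:00 (add 5h to convert from UTC-5).
Zane in UTC: 10:00-12:45, 15:45-20:30 (add 5h to convert from UTC-5).
Tomás in UTC: 13:45-21:00 (add 3h to convert from UTC-3).
Hana ∩ Elena: 15:45-17:00, 18:30-20:00.
Hana ∩ Elena ∩ Zane: 15:45-17:00, 18:30-20:00.
Hana ∩ Elena ∩ Zane ∩ Tomás: 15:45-17:00, 18:30-20:00.
Those are the intersection windows.
Summing the common windows: 75 + 90 = 165 minutes.

165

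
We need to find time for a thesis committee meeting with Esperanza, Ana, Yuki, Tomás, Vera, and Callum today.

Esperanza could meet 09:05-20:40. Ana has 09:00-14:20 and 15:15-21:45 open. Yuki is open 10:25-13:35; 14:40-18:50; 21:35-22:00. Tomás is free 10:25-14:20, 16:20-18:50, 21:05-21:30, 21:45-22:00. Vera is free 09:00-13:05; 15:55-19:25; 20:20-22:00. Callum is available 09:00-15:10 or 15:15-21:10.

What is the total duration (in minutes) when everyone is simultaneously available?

Esperanza ∩ Ana: 09:05-14:20, 15:15-20:40.
Esperanza ∩ Ana ∩ Yuki: 10:25-13:35, 15:15-18:50.
Esperanza ∩ Ana ∩ Yuki ∩ Tomás: 10:25-13:35, 16:20-18:50.
Esperanza ∩ Ana ∩ Yuki ∩ Tomás ∩ Vera: 10:25-13:05, 16:20-18:50.
Esperanza ∩ Ana ∩ Yuki ∩ Tomás ∩ Vera ∩ Callum: 10:25-13:05, 16:20-18:50.
Summing the common windows: 160 + 150 = 310 minutes.

310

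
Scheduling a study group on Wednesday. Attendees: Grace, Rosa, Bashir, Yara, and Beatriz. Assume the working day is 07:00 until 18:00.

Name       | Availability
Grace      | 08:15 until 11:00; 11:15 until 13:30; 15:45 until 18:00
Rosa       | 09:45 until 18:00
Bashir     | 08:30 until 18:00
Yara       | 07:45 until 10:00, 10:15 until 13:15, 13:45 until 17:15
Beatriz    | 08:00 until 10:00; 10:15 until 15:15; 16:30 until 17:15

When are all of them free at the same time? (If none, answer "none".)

09:45-10:00, 10:15-11:00, 11:15-13:15, 16:30-17:15

Grace ∩ Rosa: 09:45-11:00, 11:15-13:30, 15:45-18:00.
Grace ∩ Rosa ∩ Bashir: 09:45-11:00, 11:15-13:30, 15:45-18:00.
Grace ∩ Rosa ∩ Bashir ∩ Yara: 09:45-10:00, 10:15-11:00, 11:15-13:15, 15:45-17:15.
Grace ∩ Rosa ∩ Bashir ∩ Yara ∩ Beatriz: 09:45-10:00, 10:15-11:00, 11:15-13:15, 16:30-17:15.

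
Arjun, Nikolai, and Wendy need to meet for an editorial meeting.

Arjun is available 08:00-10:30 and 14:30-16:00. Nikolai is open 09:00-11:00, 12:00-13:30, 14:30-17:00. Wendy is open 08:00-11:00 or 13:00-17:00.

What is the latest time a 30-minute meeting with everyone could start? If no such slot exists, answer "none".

15:30

Arjun ∩ Nikolai: 09:00-10:30, 14:30-16:00.
Arjun ∩ Nikolai ∩ Wendy: 09:00-10:30, 14:30-16:00.
So the common availability across everyone is 09:00-10:30, 14:30-16:00.
The last common window of at least 30 minutes is 14:30-16:00; a 30-minute meeting can start as late as 15:30 and still end by 16:00.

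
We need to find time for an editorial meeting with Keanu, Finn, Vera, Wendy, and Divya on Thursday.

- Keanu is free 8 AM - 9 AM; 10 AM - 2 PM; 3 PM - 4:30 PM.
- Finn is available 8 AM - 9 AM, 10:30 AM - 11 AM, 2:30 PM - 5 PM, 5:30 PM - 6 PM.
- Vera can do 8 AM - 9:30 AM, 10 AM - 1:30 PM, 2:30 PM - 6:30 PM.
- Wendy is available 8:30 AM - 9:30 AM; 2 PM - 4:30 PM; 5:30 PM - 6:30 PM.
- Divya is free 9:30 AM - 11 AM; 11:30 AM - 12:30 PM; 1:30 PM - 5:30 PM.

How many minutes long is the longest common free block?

Keanu ∩ Finn: 08:00-09:00, 10:30-11:00, 15:00-16:30.
Keanu ∩ Finn ∩ Vera: 08:00-09:00, 10:30-11:00, 15:00-16:30.
Keanu ∩ Finn ∩ Vera ∩ Wendy: 08:30-09:00, 15:00-16:30.
Keanu ∩ Finn ∩ Vera ∩ Wendy ∩ Divya: 15:00-16:30.
The longest is 15:00-16:30 at 90 minutes.

90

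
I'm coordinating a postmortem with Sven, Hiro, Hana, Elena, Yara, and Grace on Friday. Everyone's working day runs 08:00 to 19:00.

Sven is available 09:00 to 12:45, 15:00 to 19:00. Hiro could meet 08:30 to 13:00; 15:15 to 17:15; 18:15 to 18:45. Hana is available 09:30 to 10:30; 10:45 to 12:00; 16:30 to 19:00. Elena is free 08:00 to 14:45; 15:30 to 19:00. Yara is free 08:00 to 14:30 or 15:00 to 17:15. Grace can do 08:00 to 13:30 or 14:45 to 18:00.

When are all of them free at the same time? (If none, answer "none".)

Sven ∩ Hiro: 09:00-12:45, 15:15-17:15, 18:15-18:45.
Sven ∩ Hiro ∩ Hana: 09:30-10:30, 10:45-12:00, 16:30-17:15, 18:15-18:45.
Sven ∩ Hiro ∩ Hana ∩ Elena: 09:30-10:30, 10:45-12:00, 16:30-17:15, 18:15-18:45.
Sven ∩ Hiro ∩ Hana ∩ Elena ∩ Yara: 09:30-10:30, 10:45-12:00, 16:30-17:15.
Sven ∩ Hiro ∩ Hana ∩ Elena ∩ Yara ∩ Grace: 09:30-10:30, 10:45-12:00, 16:30-17:15.
Those are the intersection windows.

09:30-10:30, 10:45-12:00, 16:30-17:15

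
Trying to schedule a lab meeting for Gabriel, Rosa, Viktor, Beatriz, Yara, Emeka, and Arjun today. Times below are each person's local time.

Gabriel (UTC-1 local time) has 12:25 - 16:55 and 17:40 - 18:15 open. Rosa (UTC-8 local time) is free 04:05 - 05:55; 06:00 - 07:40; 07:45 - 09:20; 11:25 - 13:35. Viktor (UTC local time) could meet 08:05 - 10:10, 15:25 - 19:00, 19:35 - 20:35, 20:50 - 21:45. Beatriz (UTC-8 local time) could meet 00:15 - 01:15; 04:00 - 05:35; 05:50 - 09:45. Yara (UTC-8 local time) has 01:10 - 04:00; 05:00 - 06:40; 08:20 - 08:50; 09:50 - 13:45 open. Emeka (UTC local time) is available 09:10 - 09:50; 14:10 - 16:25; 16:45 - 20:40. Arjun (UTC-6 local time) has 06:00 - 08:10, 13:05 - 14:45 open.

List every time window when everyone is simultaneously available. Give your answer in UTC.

Gabriel in UTC: 13:25-17:55, 18:40-19:15 (add 1h to convert from UTC-1).
Rosa in UTC: 12:05-13:55, 14:00-15:40, 15:45-17:20, 19:25-21:35 (add 8h to convert from UTC-8).
Viktor in UTC: 08:05-10:10, 15:25-19:00, 19:35-20:35, 20:50-21:45.
Beatriz in UTC: 08:15-09:15, 12:00-13:35, 13:50-17:45 (add 8h to convert from UTC-8).
Yara in UTC: 09:10-12:00, 13:00-14:40, 16:20-16:50, 17:50-21:45 (add 8h to convert from UTC-8).
Emeka in UTC: 09:10-09:50, 14:10-16:25, 16:45-20:40.
Arjun in UTC: 12:00-14:10, 19:05-20:45 (add 6h to convert from UTC-6).
Gabriel ∩ Rosa: 13:25-13:55, 14:00-15:40, 15:45-17:20.
Gabriel ∩ Rosa ∩ Viktor: 15:25-15:40, 15:45-17:20.
Gabriel ∩ Rosa ∩ Viktor ∩ Beatriz: 15:25-15:40, 15:45-17:20.
Gabriel ∩ Rosa ∩ Viktor ∩ Beatriz ∩ Yara: 16:20-16:50.
Gabriel ∩ Rosa ∩ Viktor ∩ Beatriz ∩ Yara ∩ Emeka: 16:20-16:25, 16:45-16:50.
Gabriel ∩ Rosa ∩ Viktor ∩ Beatriz ∩ Yara ∩ Emeka ∩ Arjun: ∅.
There is no time when everyone is free.

none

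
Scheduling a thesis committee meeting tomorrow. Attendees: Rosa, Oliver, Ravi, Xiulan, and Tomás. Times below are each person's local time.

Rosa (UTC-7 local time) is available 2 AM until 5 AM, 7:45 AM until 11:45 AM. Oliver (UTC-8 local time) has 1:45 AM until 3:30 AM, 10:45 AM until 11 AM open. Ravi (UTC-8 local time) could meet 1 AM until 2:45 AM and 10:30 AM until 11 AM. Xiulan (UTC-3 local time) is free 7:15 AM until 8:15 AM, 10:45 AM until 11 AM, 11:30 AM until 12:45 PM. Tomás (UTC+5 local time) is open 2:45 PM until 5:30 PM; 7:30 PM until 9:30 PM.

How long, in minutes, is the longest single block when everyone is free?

Rosa in UTC: 09:00-12:00, 14:45-18:45 (add 7h to convert from UTC-7).
Oliver in UTC: 09:45-11:30, 18:45-19:00 (add 8h to convert from UTC-8).
Ravi in UTC: 09:00-10:45, 18:30-19:00 (add 8h to convert from UTC-8).
Xiulan in UTC: 10:15-11:15, 13:45-14:00, 14:30-15:45 (add 3h to convert from UTC-3).
Tomás in UTC: 09:45-12:30, 14:30-16:30 (subtract 5h to convert from UTC+5).
Rosa ∩ Oliver: 09:45-11:30.
Rosa ∩ Oliver ∩ Ravi: 09:45-10:45.
Rosa ∩ Oliver ∩ Ravi ∩ Xiulan: 10:15-10:45.
Rosa ∩ Oliver ∩ Ravi ∩ Xiulan ∩ Tomás: 10:15-10:45.
Those are the intersection windows.
The longest is 10:15-10:45 at 30 minutes.

30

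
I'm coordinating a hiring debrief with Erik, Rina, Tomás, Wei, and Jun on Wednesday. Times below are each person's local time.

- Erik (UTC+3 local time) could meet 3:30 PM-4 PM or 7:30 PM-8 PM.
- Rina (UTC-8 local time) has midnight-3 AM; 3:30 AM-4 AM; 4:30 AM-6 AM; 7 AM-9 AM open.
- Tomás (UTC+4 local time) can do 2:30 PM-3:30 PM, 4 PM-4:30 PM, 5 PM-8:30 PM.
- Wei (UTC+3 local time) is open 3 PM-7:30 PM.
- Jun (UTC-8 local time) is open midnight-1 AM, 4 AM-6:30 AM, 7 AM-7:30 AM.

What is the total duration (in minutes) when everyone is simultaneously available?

Erik in UTC: 12:30-13:00, 16:30-17:00 (subtract 3h to convert from UTC+3).
Rina in UTC: 08:00-11:00, 11:30-12:00, 12:30-14:00, 15:00-17:00 (add 8h to convert from UTC-8).
Tomás in UTC: 10:30-11:30, 12:00-12:30, 13:00-16:30 (subtract 4h to convert from UTC+4).
Wei in UTC: 12:00-16:30 (subtract 3h to convert from UTC+3).
Jun in UTC: 08:00-09:00, 12:00-14:30, 15:00-15:30 (add 8h to convert from UTC-8).
Erik ∩ Rina: 12:30-13:00, 16:30-17:00.
Erik ∩ Rina ∩ Tomás: ∅.
Erik ∩ Rina ∩ Tomás ∩ Wei: ∅.
Erik ∩ Rina ∩ Tomás ∩ Wei ∩ Jun: ∅.
There is no time when everyone is free.
There is no common window, so the total is 0 minutes.

0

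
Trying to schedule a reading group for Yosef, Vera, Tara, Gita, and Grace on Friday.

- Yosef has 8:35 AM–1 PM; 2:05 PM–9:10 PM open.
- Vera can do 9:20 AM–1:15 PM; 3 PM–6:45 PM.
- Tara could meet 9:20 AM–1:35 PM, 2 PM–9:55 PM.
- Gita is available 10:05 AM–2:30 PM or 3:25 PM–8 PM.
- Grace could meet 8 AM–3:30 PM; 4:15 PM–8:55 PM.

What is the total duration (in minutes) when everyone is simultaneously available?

Yosef ∩ Vera: 09:20-13:00, 15:00-18:45.
Yosef ∩ Vera ∩ Tara: 09:20-13:00, 15:00-18:45.
Yosef ∩ Vera ∩ Tara ∩ Gita: 10:05-13:00, 15:25-18:45.
Yosef ∩ Vera ∩ Tara ∩ Gita ∩ Grace: 10:05-13:00, 15:25-15:30, 16:15-18:45.
Summing the common windows: 175 + 5 + 150 = 330 minutes.

330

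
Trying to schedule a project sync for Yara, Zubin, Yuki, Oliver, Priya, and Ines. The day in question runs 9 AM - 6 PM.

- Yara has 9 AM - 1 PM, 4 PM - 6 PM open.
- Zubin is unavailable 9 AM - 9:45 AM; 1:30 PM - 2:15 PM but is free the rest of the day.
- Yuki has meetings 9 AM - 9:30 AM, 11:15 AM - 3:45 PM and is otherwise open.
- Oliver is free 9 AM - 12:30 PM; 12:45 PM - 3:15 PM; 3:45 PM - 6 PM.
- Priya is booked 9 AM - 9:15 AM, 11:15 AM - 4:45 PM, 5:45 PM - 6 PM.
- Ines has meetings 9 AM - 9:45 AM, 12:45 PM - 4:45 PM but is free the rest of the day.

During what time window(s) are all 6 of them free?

09:45-11:15, 16:45-17:45

Yara free: 09:00-13:00, 16:00-18:00.
Zubin free: 09:45-13:30, 14:15-18:00 (invert busy blocks within the working day).
Yuki free: 09:30-11:15, 15:45-18:00 (invert busy blocks within the working day).
Oliver free: 09:00-12:30, 12:45-15:15, 15:45-18:00.
Priya free: 09:15-11:15, 16:45-17:45 (invert busy blocks within the working day).
Ines free: 09:45-12:45, 16:45-18:00 (invert busy blocks within the working day).
Yara ∩ Zubin: 09:45-13:00, 16:00-18:00.
Yara ∩ Zubin ∩ Yuki: 09:45-11:15, 16:00-18:00.
Yara ∩ Zubin ∩ Yuki ∩ Oliver: 09:45-11:15, 16:00-18:00.
Yara ∩ Zubin ∩ Yuki ∩ Oliver ∩ Priya: 09:45-11:15, 16:45-17:45.
Yara ∩ Zubin ∩ Yuki ∩ Oliver ∩ Priya ∩ Ines: 09:45-11:15, 16:45-17:45.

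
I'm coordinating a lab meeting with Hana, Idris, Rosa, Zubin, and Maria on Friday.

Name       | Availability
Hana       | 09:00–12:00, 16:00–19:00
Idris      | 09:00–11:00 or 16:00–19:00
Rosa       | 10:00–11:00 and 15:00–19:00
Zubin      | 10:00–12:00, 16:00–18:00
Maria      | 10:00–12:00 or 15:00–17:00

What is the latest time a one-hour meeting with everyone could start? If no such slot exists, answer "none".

Hana ∩ Idris: 09:00-11:00, 16:00-19:00.
Hana ∩ Idris ∩ Rosa: 10:00-11:00, 16:00-19:00.
Hana ∩ Idris ∩ Rosa ∩ Zubin: 10:00-11:00, 16:00-18:00.
Hana ∩ Idris ∩ Rosa ∩ Zubin ∩ Maria: 10:00-11:00, 16:00-17:00.
The last common window of at least 60 minutes is 16:00-17:00; a 60-minute meeting can start as late as 16:00 and still end by 17:00.

16:00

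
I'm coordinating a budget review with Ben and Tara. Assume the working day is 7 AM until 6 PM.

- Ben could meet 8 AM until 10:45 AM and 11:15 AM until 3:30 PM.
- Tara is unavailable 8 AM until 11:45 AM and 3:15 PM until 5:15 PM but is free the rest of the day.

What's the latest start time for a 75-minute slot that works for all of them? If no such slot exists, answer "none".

Ben free: 08:00-10:45, 11:15-15:30.
Tara free: 07:00-08:00, 11:45-15:15, 17:15-18:00 (invert busy blocks within the working day).
Ben ∩ Tara: 11:45-15:15.
Those are the intersection windows.
The last common window of at least 75 minutes is 11:45-15:15; a 75-minute meeting can start as late as 14:00 and still end by 15:15.

14:00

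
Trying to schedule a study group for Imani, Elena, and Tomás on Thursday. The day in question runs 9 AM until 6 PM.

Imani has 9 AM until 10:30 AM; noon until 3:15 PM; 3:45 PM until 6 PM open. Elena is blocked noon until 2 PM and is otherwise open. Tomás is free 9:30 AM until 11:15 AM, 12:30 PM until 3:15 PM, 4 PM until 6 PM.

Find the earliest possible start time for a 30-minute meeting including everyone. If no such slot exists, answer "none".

Imani free: 09:00-10:30, 12:00-15:15, 15:45-18:00.
Elena free: 09:00-12:00, 14:00-18:00 (invert busy blocks within the working day).
Tomás free: 09:30-11:15, 12:30-15:15, 16:00-18:00.
Imani ∩ Elena: 09:00-10:30, 14:00-15:15, 15:45-18:00.
Imani ∩ Elena ∩ Tomás: 09:30-10:30, 14:00-15:15, 16:00-18:00.
The first common window of at least 30 minutes is 09:30-10:30, so the earliest start is 09:30.

09:30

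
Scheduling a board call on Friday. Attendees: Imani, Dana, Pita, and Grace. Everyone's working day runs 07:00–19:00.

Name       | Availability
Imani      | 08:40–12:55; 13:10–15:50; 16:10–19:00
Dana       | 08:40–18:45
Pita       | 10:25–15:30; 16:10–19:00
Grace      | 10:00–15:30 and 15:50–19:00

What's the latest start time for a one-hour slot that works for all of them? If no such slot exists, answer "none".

Imani ∩ Dana: 08:40-12:55, 13:10-15:50, 16:10-18:45.
Imani ∩ Dana ∩ Pita: 10:25-12:55, 13:10-15:30, 16:10-18:45.
Imani ∩ Dana ∩ Pita ∩ Grace: 10:25-12:55, 13:10-15:30, 16:10-18:45.
The last common window of at least 60 minutes is 16:10-18:45; a 60-minute meeting can start as late as 17:45 and still end by 18:45.

17:45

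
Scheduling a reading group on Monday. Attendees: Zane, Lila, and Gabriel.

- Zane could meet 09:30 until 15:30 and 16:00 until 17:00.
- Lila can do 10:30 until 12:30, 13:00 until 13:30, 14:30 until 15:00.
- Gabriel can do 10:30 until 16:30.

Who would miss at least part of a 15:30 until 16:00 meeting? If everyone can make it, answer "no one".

Zane: not fully free for 15:30-16:00. Lila: not fully free for 15:30-16:00. Gabriel: free for 15:30-16:00.

Lila, Zane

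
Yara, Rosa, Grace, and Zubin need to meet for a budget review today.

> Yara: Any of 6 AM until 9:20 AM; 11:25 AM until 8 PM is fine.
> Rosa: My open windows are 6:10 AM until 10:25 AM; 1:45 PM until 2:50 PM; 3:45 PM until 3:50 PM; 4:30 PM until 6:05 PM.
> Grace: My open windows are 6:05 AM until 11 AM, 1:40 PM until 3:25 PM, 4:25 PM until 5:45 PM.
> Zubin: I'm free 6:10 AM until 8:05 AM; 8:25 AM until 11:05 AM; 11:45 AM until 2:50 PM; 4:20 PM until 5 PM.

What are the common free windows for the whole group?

Yara ∩ Rosa: 06:10-09:20, 13:45-14:50, 15:45-15:50, 16:30-18:05.
Yara ∩ Rosa ∩ Grace: 06:10-09:20, 13:45-14:50, 16:30-17:45.
Yara ∩ Rosa ∩ Grace ∩ Zubin: 06:10-08:05, 08:25-09:20, 13:45-14:50, 16:30-17:00.
So the common availability across everyone is 06:10-08:05, 08:25-09:20, 13:45-14:50, 16:30-17:00.

06:10-08:05, 08:25-09:20, 13:45-14:50, 16:30-17:00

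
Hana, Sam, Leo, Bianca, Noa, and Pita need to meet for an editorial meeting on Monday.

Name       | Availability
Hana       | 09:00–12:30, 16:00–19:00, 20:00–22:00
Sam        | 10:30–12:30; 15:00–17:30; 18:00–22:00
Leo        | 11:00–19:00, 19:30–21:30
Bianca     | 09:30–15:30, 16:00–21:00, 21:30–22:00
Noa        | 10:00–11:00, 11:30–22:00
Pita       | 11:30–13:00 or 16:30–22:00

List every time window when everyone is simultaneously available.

11:30-12:30, 16:30-17:30, 18:00-19:00, 20:00-21:00

Hana ∩ Sam: 10:30-12:30, 16:00-17:30, 18:00-19:00, 20:00-22:00.
Hana ∩ Sam ∩ Leo: 11:00-12:30, 16:00-17:30, 18:00-19:00, 20:00-21:30.
Hana ∩ Sam ∩ Leo ∩ Bianca: 11:00-12:30, 16:00-17:30, 18:00-19:00, 20:00-21:00.
Hana ∩ Sam ∩ Leo ∩ Bianca ∩ Noa: 11:30-12:30, 16:00-17:30, 18:00-19:00, 20:00-21:00.
Hana ∩ Sam ∩ Leo ∩ Bianca ∩ Noa ∩ Pita: 11:30-12:30, 16:30-17:30, 18:00-19:00, 20:00-21:00.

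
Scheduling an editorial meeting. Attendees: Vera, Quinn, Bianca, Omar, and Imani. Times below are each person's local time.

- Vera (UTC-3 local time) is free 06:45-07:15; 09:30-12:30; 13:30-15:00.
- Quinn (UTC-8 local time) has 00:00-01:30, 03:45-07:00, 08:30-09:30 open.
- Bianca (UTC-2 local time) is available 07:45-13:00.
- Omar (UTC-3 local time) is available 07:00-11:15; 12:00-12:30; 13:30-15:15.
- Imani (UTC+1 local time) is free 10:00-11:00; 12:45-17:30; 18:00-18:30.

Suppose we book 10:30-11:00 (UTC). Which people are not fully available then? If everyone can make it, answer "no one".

Imani, Quinn, Vera

Vera in UTC: 09:45-10:15, 12:30-15:30, 16:30-18:00 (add 3h to convert from UTC-3).
Quinn in UTC: 08:00-09:30, 11:45-15:00, 16:30-17:30 (add 8h to convert from UTC-8).
Bianca in UTC: 09:45-15:00 (add 2h to convert from UTC-2).
Omar in UTC: 10:00-14:15, 15:00-15:30, 16:30-18:15 (add 3h to convert from UTC-3).
Imani in UTC: 09:00-10:00, 11:45-16:30, 17:00-17:30 (subtract 1h to convert from UTC+1).
Vera: not fully free for 10:30-11:00. Quinn: not fully free for 10:30-11:00. Bianca: free for 10:30-11:00. Omar: free for 10:30-11:00. Imani: not fully free for 10:30-11:00.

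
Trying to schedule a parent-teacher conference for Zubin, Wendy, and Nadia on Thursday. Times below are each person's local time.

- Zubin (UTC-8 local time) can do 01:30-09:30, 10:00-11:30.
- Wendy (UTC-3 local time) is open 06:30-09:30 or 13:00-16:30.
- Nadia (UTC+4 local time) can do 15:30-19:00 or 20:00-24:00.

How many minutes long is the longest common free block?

Zubin in UTC: 09:30-17:30, 18:00-19:30 (add 8h to convert from UTC-8).
Wendy in UTC: 09:30-12:30, 16:00-19:30 (add 3h to convert from UTC-3).
Nadia in UTC: 11:30-15:00, 16:00-20:00 (subtract 4h to convert from UTC+4).
Zubin ∩ Wendy: 09:30-12:30, 16:00-17:30, 18:00-19:30.
Zubin ∩ Wendy ∩ Nadia: 11:30-12:30, 16:00-17:30, 18:00-19:30.
The longest is 16:00-17:30 at 90 minutes.

90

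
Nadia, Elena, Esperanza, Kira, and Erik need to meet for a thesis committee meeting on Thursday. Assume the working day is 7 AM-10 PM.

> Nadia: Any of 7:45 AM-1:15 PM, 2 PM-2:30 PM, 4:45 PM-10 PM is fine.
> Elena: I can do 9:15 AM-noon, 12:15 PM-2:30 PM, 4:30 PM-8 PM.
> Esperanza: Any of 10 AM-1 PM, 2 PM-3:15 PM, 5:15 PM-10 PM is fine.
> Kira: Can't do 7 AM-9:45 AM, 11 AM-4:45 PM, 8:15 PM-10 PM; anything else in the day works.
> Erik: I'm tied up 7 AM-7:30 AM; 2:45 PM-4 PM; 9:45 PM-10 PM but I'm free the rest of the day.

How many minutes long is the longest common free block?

165

Nadia free: 07:45-13:15, 14:00-14:30, 16:45-22:00.
Elena free: 09:15-12:00, 12:15-14:30, 16:30-20:00.
Esperanza free: 10:00-13:00, 14:00-15:15, 17:15-22:00.
Kira free: 09:45-11:00, 16:45-20:15 (invert busy blocks within the working day).
Erik free: 07:30-14:45, 16:00-21:45 (invert busy blocks within the working day).
Nadia ∩ Elena: 09:15-12:00, 12:15-13:15, 14:00-14:30, 16:45-20:00.
Nadia ∩ Elena ∩ Esperanza: 10:00-12:00, 12:15-13:00, 14:00-14:30, 17:15-20:00.
Nadia ∩ Elena ∩ Esperanza ∩ Kira: 10:00-11:00, 17:15-20:00.
Nadia ∩ Elena ∩ Esperanza ∩ Kira ∩ Erik: 10:00-11:00, 17:15-20:00.
Those are the intersection windows.
The longest is 17:15-20:00 at 165 minutes.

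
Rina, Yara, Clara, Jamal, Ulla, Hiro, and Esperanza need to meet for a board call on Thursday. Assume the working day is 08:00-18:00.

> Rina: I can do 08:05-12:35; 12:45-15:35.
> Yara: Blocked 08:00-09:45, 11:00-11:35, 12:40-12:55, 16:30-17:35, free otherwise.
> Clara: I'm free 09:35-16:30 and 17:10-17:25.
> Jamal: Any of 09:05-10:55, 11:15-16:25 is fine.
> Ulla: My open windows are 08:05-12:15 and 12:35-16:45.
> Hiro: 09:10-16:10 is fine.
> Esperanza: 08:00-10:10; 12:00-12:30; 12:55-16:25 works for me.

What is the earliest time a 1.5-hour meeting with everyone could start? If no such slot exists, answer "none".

Rina free: 08:05-12:35, 12:45-15:35.
Yara free: 09:45-11:00, 11:35-12:40, 12:55-16:30, 17:35-18:00 (invert busy blocks within the working day).
Clara free: 09:35-16:30, 17:10-17:25.
Jamal free: 09:05-10:55, 11:15-16:25.
Ulla free: 08:05-12:15, 12:35-16:45.
Hiro free: 09:10-16:10.
Esperanza free: 08:00-10:10, 12:00-12:30, 12:55-16:25.
Rina ∩ Yara: 09:45-11:00, 11:35-12:35, 12:55-15:35.
Rina ∩ Yara ∩ Clara: 09:45-11:00, 11:35-12:35, 12:55-15:35.
Rina ∩ Yara ∩ Clara ∩ Jamal: 09:45-10:55, 11:35-12:35, 12:55-15:35.
Rina ∩ Yara ∩ Clara ∩ Jamal ∩ Ulla: 09:45-10:55, 11:35-12:15, 12:55-15:35.
Rina ∩ Yara ∩ Clara ∩ Jamal ∩ Ulla ∩ Hiro: 09:45-10:55, 11:35-12:15, 12:55-15:35.
Rina ∩ Yara ∩ Clara ∩ Jamal ∩ Ulla ∩ Hiro ∩ Esperanza: 09:45-10:10, 12:00-12:15, 12:55-15:35.
The first common window of at least 90 minutes is 12:55-15:35, so the earliest start is 12:55.

12:55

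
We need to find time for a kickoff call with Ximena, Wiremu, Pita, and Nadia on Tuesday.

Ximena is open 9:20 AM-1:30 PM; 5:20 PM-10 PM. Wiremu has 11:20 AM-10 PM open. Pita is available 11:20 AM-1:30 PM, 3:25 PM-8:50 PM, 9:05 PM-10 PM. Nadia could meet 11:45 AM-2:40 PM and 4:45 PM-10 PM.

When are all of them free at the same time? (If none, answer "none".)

11:45-13:30, 17:20-20:50, 21:05-22:00

Ximena ∩ Wiremu: 11:20-13:30, 17:20-22:00.
Ximena ∩ Wiremu ∩ Pita: 11:20-13:30, 17:20-20:50, 21:05-22:00.
Ximena ∩ Wiremu ∩ Pita ∩ Nadia: 11:45-13:30, 17:20-20:50, 21:05-22:00.
So the common availability across everyone is 11:45-13:30, 17:20-20:50, 21:05-22:00.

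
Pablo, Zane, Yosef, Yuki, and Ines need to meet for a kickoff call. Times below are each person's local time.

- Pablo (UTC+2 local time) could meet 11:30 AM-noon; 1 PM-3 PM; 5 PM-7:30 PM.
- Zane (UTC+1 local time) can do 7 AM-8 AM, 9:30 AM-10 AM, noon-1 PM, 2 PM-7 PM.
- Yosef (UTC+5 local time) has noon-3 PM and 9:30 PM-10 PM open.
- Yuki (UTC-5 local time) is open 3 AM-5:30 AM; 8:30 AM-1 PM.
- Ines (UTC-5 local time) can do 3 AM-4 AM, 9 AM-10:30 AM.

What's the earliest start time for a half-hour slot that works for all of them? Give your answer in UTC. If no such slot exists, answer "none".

Pablo in UTC: 09:30-10:00, 11:00-13:00, 15:00-17:30 (subtract 2h to convert from UTC+2).
Zane in UTC: 06:00-07:00, 08:30-09:00, 11:00-12:00, 13:00-18:00 (subtract 1h to convert from UTC+1).
Yosef in UTC: 07:00-10:00, 16:30-17:00 (subtract 5h to convert from UTC+5).
Yuki in UTC: 08:00-10:30, 13:30-18:00 (add 5h to convert from UTC-5).
Ines in UTC: 08:00-09:00, 14:00-15:30 (add 5h to convert from UTC-5).
Pablo ∩ Zane: 11:00-12:00, 15:00-17:30.
Pablo ∩ Zane ∩ Yosef: 16:30-17:00.
Pablo ∩ Zane ∩ Yosef ∩ Yuki: 16:30-17:00.
Pablo ∩ Zane ∩ Yosef ∩ Yuki ∩ Ines: ∅.
There is no time when everyone is free.
No common window is at least 30 minutes long.

none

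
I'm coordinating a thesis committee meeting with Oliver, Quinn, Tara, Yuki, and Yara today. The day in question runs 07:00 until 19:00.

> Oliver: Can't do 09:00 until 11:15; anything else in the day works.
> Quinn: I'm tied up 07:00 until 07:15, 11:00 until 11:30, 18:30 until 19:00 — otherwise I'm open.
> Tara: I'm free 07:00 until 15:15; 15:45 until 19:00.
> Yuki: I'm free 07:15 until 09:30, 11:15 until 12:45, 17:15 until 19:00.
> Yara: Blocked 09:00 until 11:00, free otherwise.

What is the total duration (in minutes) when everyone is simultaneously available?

255

Oliver free: 07:00-09:00, 11:15-19:00 (invert busy blocks within the working day).
Quinn free: 07:15-11:00, 11:30-18:30 (invert busy blocks within the working day).
Tara free: 07:00-15:15, 15:45-19:00.
Yuki free: 07:15-09:30, 11:15-12:45, 17:15-19:00.
Yara free: 07:00-09:00, 11:00-19:00 (invert busy blocks within the working day).
Oliver ∩ Quinn: 07:15-09:00, 11:30-18:30.
Oliver ∩ Quinn ∩ Tara: 07:15-09:00, 11:30-15:15, 15:45-18:30.
Oliver ∩ Quinn ∩ Tara ∩ Yuki: 07:15-09:00, 11:30-12:45, 17:15-18:30.
Oliver ∩ Quinn ∩ Tara ∩ Yuki ∩ Yara: 07:15-09:00, 11:30-12:45, 17:15-18:30.
Summing the common windows: 105 + 75 + 75 = 255 minutes.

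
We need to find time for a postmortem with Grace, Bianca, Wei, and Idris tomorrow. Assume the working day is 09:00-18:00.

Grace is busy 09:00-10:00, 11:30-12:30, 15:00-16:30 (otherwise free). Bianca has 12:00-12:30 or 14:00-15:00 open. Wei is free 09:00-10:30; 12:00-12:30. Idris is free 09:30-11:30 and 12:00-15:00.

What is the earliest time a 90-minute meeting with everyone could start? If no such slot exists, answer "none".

Grace free: 10:00-11:30, 12:30-15:00, 16:30-18:00 (invert busy blocks within the working day).
Bianca free: 12:00-12:30, 14:00-15:00.
Wei free: 09:00-10:30, 12:00-12:30.
Idris free: 09:30-11:30, 12:00-15:00.
Grace ∩ Bianca: 14:00-15:00.
Grace ∩ Bianca ∩ Wei: ∅.
Grace ∩ Bianca ∩ Wei ∩ Idris: ∅.
There is no time when everyone is free.
No common window is at least 90 minutes long.

none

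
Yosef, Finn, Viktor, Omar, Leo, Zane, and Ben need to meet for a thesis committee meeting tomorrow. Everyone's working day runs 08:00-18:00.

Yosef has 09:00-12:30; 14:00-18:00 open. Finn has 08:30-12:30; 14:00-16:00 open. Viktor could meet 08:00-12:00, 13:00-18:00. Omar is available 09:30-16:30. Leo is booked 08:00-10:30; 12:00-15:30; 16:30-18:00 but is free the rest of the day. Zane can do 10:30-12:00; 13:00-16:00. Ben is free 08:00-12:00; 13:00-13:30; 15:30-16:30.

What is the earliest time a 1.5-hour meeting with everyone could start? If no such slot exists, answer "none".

Yosef free: 09:00-12:30, 14:00-18:00.
Finn free: 08:30-12:30, 14:00-16:00.
Viktor free: 08:00-12:00, 13:00-18:00.
Omar free: 09:30-16:30.
Leo free: 10:30-12:00, 15:30-16:30 (invert busy blocks within the working day).
Zane free: 10:30-12:00, 13:00-16:00.
Ben free: 08:00-12:00, 13:00-13:30, 15:30-16:30.
Yosef ∩ Finn: 09:00-12:30, 14:00-16:00.
Yosef ∩ Finn ∩ Viktor: 09:00-12:00, 14:00-16:00.
Yosef ∩ Finn ∩ Viktor ∩ Omar: 09:30-12:00, 14:00-16:00.
Yosef ∩ Finn ∩ Viktor ∩ Omar ∩ Leo: 10:30-12:00, 15:30-16:00.
Yosef ∩ Finn ∩ Viktor ∩ Omar ∩ Leo ∩ Zane: 10:30-12:00, 15:30-16:00.
Yosef ∩ Finn ∩ Viktor ∩ Omar ∩ Leo ∩ Zane ∩ Ben: 10:30-12:00, 15:30-16:00.
The first common window of at least 90 minutes is 10:30-12:00, so the earliest start is 10:30.

10:30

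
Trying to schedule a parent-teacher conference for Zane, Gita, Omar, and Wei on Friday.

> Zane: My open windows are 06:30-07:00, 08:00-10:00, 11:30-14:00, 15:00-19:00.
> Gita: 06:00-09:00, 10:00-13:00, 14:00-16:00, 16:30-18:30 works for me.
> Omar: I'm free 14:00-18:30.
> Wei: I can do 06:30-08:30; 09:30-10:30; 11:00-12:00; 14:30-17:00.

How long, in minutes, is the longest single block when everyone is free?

60

Zane ∩ Gita: 06:30-07:00, 08:00-09:00, 11:30-13:00, 15:00-16:00, 16:30-18:30.
Zane ∩ Gita ∩ Omar: 15:00-16:00, 16:30-18:30.
Zane ∩ Gita ∩ Omar ∩ Wei: 15:00-16:00, 16:30-17:00.
The longest is 15:00-16:00 at 60 minutes.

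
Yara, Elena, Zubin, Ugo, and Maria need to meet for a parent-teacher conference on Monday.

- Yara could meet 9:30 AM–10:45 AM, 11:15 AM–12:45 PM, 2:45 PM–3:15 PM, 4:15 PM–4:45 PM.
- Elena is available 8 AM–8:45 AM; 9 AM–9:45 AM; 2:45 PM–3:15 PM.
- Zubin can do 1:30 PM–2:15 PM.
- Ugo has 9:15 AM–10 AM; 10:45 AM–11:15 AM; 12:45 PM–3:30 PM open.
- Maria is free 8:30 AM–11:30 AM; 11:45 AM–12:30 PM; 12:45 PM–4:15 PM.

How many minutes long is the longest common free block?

Yara ∩ Elena: 09:30-09:45, 14:45-15:15.
Yara ∩ Elena ∩ Zubin: ∅.
Yara ∩ Elena ∩ Zubin ∩ Ugo: ∅.
Yara ∩ Elena ∩ Zubin ∩ Ugo ∩ Maria: ∅.
There is no time when everyone is free.
No common window exists, so the longest block is 0 minutes.

0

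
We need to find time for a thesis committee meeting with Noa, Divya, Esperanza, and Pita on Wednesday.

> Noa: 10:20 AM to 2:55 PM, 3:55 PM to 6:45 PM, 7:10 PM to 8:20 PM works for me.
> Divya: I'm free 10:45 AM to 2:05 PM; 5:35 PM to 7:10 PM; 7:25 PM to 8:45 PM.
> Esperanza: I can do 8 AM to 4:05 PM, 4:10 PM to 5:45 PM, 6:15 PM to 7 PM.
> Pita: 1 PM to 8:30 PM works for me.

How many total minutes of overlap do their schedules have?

Noa ∩ Divya: 10:45-14:05, 17:35-18:45, 19:25-20:20.
Noa ∩ Divya ∩ Esperanza: 10:45-14:05, 17:35-17:45, 18:15-18:45.
Noa ∩ Divya ∩ Esperanza ∩ Pita: 13:00-14:05, 17:35-17:45, 18:15-18:45.
Summing the common windows: 65 + 10 + 30 = 105 minutes.

105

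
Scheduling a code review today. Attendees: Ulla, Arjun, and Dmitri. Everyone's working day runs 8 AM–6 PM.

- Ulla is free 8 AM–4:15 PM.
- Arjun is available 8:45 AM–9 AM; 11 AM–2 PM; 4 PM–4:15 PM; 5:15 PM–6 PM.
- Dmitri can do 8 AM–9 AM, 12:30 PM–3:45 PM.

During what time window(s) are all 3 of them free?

Ulla ∩ Arjun: 08:45-09:00, 11:00-14:00, 16:00-16:15.
Ulla ∩ Arjun ∩ Dmitri: 08:45-09:00, 12:30-14:00.

08:45-09:00, 12:30-14:00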